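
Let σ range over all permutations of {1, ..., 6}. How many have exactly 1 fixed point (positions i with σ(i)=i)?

264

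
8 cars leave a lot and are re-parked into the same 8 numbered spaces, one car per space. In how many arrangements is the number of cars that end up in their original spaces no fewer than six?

Sum C(8,i)·!(8-i) for i = 6..8:
  i=6: C(8,6)·!2 = 28·1 = 28
  i=7: C(8,7)·!1 = 8·0 = 0
  i=8: C(8,8)·!0 = 1·1 = 1
Total = 29.

29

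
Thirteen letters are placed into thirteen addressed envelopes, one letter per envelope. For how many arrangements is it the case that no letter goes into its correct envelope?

2290792932

!13 is the nearest integer to 13!/e.
13! = 6227020800, and 6227020800/e ≈ 2290792932.07, so !13 = 2290792932.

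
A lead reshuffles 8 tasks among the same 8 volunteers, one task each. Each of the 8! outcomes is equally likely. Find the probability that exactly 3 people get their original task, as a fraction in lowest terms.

11/180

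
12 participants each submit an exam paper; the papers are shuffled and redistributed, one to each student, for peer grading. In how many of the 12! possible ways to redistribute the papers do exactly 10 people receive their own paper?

66

Choose which 10 of the 12 are fixed: C(12,10) = 66.
The remaining 2 must be deranged: !2 = 1.
Total: 66 × 1 = 66.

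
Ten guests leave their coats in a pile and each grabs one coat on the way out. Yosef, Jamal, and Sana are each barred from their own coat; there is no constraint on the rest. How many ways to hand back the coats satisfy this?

2656080

Inclusion-exclusion on the 3 forbidden self-matches:
Σ_{j=0}^{3} (-1)^j C(3,j)(10-j)!
= C(3,0)·10! - C(3,1)·9! + C(3,2)·8! - C(3,3)·7!
= 3628800 - 1088640 + 120960 - 5040
= 2656080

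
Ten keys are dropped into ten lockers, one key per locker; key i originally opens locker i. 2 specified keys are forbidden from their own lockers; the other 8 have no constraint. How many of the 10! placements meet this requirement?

Let A_j be the event that the j-th constrained one is fixed. By inclusion-exclusion over the 2 events:
Σ_{j=0}^{2} (-1)^j C(2,j)(10-j)!
= C(2,0)·10! - C(2,1)·9! + C(2,2)·8!
= 3628800 - 725760 + 40320
= 2943360

2943360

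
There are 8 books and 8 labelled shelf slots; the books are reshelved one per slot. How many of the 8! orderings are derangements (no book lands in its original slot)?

!8 is the nearest integer to 8!/e.
8! = 40320, and 40320/e ≈ 14832.90, so !8 = 14833.

14833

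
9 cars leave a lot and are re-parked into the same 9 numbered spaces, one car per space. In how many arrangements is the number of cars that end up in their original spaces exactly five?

1134

Choose which 5 of the 9 are fixed: C(9,5) = 126.
The other 4 form a derangement: !4 = 9.
Total: 126 × 9 = 1134.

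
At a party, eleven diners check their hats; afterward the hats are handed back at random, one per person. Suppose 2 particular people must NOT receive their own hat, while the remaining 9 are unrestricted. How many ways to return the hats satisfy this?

33022080

Let A_j be the event that the j-th constrained one is fixed. By inclusion-exclusion over the 2 events:
Σ_{j=0}^{2} (-1)^j C(2,j)(11-j)!
= C(2,0)·11! - C(2,1)·10! + C(2,2)·9!
= 39916800 - 7257600 + 362880
= 33022080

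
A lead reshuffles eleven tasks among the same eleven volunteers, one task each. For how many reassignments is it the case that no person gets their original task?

14684570

!11 is the nearest integer to 11!/e.
11! = 39916800, and 39916800/e ≈ 14684570.08, so !11 = 14684570.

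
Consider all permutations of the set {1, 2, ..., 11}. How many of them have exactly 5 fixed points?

Choose which 5 of the 11 are fixed: C(11,5) = 462.
The other 6 form a derangement: !6 = 265.
Total: 462 × 265 = 122430.

122430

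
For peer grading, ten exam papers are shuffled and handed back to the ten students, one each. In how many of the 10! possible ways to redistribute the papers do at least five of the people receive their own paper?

13264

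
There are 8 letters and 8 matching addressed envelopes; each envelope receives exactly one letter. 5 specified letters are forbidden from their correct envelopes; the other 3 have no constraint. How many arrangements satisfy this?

21234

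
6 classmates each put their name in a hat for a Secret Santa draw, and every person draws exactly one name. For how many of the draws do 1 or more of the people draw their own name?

Sum C(6,i)·!(6-i) for i = 1..6:
  i=1: C(6,1)·!5 = 6·44 = 264
  i=2: C(6,2)·!4 = 15·9 = 135
  i=3: C(6,3)·!3 = 20·2 = 40
  i=4: C(6,4)·!2 = 15·1 = 15
  i=5: C(6,5)·!1 = 6·0 = 0
  i=6: C(6,6)·!0 = 1·1 = 1
Total = 455.

455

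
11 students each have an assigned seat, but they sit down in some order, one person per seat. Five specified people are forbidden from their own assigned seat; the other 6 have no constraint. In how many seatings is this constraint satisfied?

25022880

Let A_j be the event that the j-th constrained one is fixed. By inclusion-exclusion over the 5 events:
Σ_{j=0}^{5} (-1)^j C(5,j)(11-j)!
= C(5,0)·11! - C(5,1)·10! + C(5,2)·9! - C(5,3)·8! + C(5,4)·7! - C(5,5)·6!
= 39916800 - 18144000 + 3628800 - 403200 + 25200 - 720
= 25022880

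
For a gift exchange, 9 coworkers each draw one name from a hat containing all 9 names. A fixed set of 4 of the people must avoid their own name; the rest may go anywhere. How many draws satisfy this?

229080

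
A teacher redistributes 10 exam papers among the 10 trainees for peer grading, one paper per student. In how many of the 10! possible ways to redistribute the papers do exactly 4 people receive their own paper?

Pick the 4 fixed positions: C(10,4) = 210 ways.
The remaining 6 must be deranged: !6 = 265.
Total: 210 × 265 = 55650.

55650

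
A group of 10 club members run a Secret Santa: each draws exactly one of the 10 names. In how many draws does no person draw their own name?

1334961

!10 is the nearest integer to 10!/e.
10! = 3628800, and 3628800/e ≈ 1334960.92, so !10 = 1334961.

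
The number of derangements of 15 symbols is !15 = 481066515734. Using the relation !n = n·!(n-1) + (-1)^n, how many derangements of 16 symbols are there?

!16 = 16·481066515734 + 1 = 7697064251745.

7697064251745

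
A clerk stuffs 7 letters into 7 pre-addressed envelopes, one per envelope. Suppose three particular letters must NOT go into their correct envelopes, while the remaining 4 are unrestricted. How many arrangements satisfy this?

3216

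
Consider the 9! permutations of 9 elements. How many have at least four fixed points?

Sum C(9,i)·!(9-i) for i = 4..9:
  i=4: C(9,4)·!5 = 126·44 = 5544
  i=5: C(9,5)·!4 = 126·9 = 1134
  i=6: C(9,6)·!3 = 84·2 = 168
  i=7: C(9,7)·!2 = 36·1 = 36
  i=8: C(9,8)·!1 = 9·0 = 0
  i=9: C(9,9)·!0 = 1·1 = 1
Total = 6883.

6883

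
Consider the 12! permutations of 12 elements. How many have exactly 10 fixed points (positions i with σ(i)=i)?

66

Pick the 10 fixed positions: C(12,10) = 66 ways.
The other 2 form a derangement: !2 = 1.
Total: 66 × 1 = 66.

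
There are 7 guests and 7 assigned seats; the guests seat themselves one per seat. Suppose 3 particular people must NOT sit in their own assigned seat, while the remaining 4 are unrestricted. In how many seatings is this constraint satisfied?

Let A_j be the event that the j-th constrained one is fixed. By inclusion-exclusion over the 3 events:
Σ_{j=0}^{3} (-1)^j C(3,j)(7-j)!
= C(3,0)·7! - C(3,1)·6! + C(3,2)·5! - C(3,3)·4!
= 5040 - 2160 + 360 - 24
= 3216

3216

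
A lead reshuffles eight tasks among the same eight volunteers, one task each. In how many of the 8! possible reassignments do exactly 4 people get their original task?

Choose which 4 of the 8 are fixed: C(8,4) = 70.
The other 4 form a derangement: !4 = 9.
Total: 70 × 9 = 630.

630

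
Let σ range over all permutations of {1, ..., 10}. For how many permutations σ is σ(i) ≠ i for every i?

1334961

By inclusion-exclusion, !10 = Σ (-1)^k · 10!/k! for k=0..10
= 10! - 10!/1! + 10!/2! - 10!/3! + 10!/4! - 10!/5! + 10!/6! - 10!/7! + 10!/8! - 10!/9! + 10!/10!
= 3628800 - 3628800 + 1814400 - 604800 + 151200 - 30240 + 5040 - 720 + 90 - 10 + 1
= 1334961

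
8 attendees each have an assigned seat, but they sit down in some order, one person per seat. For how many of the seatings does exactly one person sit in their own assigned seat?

Pick the single fixed position: C(8,1) = 8 ways.
The remaining 7 must be deranged: !7 = 1854.
Total: 8 × 1854 = 14832.

14832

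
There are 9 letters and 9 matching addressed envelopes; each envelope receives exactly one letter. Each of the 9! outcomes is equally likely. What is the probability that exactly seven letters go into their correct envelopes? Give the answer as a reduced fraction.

Favorable outcomes: C(9,7)·!2 = 36·1 = 36.
Total outcomes: 9! = 362880.
Probability = 36/362880 = 1/10080.

1/10080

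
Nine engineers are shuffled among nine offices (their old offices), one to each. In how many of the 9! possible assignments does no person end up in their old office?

133496

Use !n = n·!(n-1) + (-1)^n.
!9 = 9·14833 - 1 = 133496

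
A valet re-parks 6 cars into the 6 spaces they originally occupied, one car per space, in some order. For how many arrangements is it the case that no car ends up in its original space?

265

Use !n = (n-1)(!(n-1) + !(n-2)).
!6 = 5·(44 + 9) = 5·53 = 265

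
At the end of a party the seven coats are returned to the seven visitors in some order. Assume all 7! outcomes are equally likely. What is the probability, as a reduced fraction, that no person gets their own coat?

Favorable outcomes: !7 = 1854.
Total outcomes: 7! = 5040.
Probability = 1854/5040 = 103/280.

103/280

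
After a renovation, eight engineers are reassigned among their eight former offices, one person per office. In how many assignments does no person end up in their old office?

14833

!8 = 8! · Σ_{k=0}^{8} (-1)^k/k!
= 8! - 8!/1! + 8!/2! - 8!/3! + 8!/4! - 8!/5! + 8!/6! - 8!/7! + 8!/8!
= 40320 - 40320 + 20160 - 6720 + 1680 - 336 + 56 - 8 + 1
= 14833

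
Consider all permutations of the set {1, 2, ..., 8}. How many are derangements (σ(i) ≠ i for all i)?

By inclusion-exclusion, !8 = Σ (-1)^k · 8!/k! for k=0..8
= 8! - 8!/1! + 8!/2! - 8!/3! + 8!/4! - 8!/5! + 8!/6! - 8!/7! + 8!/8!
= 40320 - 40320 + 20160 - 6720 + 1680 - 336 + 56 - 8 + 1
= 14833

14833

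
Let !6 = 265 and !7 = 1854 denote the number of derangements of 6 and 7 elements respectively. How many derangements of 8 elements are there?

14833

!8 = (8-1)·(!7 + !6) = 7·(1854 + 265) = 7·2119 = 14833.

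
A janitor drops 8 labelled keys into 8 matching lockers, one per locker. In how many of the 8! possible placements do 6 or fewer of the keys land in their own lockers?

40319

# with exactly i fixed is C(8,i)·!(8-i); sum over i=0..6:
  i=0: C(8,0)·!8 = 1·14833 = 14833
  i=1: C(8,1)·!7 = 8·1854 = 14832
  i=2: C(8,2)·!6 = 28·265 = 7420
  i=3: C(8,3)·!5 = 56·44 = 2464
  i=4: C(8,4)·!4 = 70·9 = 630
  i=5: C(8,5)·!3 = 56·2 = 112
  i=6: C(8,6)·!2 = 28·1 = 28
Total = 40319.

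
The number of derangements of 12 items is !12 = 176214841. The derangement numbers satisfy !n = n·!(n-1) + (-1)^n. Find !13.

!13 = 13·176214841 - 1 = 2290792932.

2290792932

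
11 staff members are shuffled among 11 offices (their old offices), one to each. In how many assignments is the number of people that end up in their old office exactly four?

Pick the 4 fixed positions: C(11,4) = 330 ways.
The other 7 form a derangement: !7 = 1854.
Total: 330 × 1854 = 611820.

611820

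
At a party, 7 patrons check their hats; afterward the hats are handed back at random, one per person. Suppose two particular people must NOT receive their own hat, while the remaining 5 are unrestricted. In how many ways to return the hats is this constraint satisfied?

Inclusion-exclusion on the 2 forbidden self-matches:
Σ_{j=0}^{2} (-1)^j C(2,j)(7-j)!
= C(2,0)·7! - C(2,1)·6! + C(2,2)·5!
= 5040 - 1440 + 120
= 3720

3720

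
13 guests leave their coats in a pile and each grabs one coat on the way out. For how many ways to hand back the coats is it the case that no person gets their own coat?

2290792932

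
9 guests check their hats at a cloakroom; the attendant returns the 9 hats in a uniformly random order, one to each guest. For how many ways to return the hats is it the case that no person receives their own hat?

133496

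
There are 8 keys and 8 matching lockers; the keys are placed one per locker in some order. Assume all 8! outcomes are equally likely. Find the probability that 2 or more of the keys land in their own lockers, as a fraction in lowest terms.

Favorable outcomes: Σ_{i≥2} C(8,i)·!(8-i) = 28·265 + 56·44 + 70·9 + 56·2 + 28·1 + 8·0 + 1·1 = 10655.
Total outcomes: 8! = 40320.
Probability = 10655/40320 = 2131/8064.

2131/8064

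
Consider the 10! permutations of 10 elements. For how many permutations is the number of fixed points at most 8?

3628799

# with exactly i fixed is C(10,i)·!(10-i); sum over i=0..8:
  i=0: C(10,0)·!10 = 1·1334961 = 1334961
  i=1: C(10,1)·!9 = 10·133496 = 1334960
  i=2: C(10,2)·!8 = 45·14833 = 667485
  i=3: C(10,3)·!7 = 120·1854 = 222480
  i=4: C(10,4)·!6 = 210·265 = 55650
  i=5: C(10,5)·!5 = 252·44 = 11088
  i=6: C(10,6)·!4 = 210·9 = 1890
  i=7: C(10,7)·!3 = 120·2 = 240
  i=8: C(10,8)·!2 = 45·1 = 45
Total = 3628799.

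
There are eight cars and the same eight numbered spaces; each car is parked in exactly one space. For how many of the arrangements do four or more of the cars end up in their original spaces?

771

Sum C(8,i)·!(8-i) for i = 4..8:
  i=4: C(8,4)·!4 = 70·9 = 630
  i=5: C(8,5)·!3 = 56·2 = 112
  i=6: C(8,6)·!2 = 28·1 = 28
  i=7: C(8,7)·!1 = 8·0 = 0
  i=8: C(8,8)·!0 = 1·1 = 1
Total = 771.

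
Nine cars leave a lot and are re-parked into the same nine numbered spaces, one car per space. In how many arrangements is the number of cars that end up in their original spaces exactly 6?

168

Pick the 6 fixed positions: C(9,6) = 84 ways.
The other 3 form a derangement: !3 = 2.
Total: 84 × 2 = 168.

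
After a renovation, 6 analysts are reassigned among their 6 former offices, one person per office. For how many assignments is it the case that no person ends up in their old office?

Recurrence: !6 = 6·!5 + (-1)^6.
!6 = 6·44 + 1 = 265

265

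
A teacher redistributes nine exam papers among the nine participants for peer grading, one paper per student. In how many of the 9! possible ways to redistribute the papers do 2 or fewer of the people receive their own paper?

Sum C(9,i)·!(9-i) for i = 0..2:
  i=0: C(9,0)·!9 = 1·133496 = 133496
  i=1: C(9,1)·!8 = 9·14833 = 133497
  i=2: C(9,2)·!7 = 36·1854 = 66744
Total = 333737.

333737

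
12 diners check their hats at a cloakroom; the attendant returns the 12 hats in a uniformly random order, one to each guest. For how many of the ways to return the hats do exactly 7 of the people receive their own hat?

Choose which 7 of the 12 are fixed: C(12,7) = 792.
The remaining 5 must be deranged: !5 = 44.
Total: 792 × 44 = 34848.

34848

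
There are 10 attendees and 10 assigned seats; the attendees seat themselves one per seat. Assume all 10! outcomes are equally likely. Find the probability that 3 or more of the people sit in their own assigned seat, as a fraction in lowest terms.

145697/1814400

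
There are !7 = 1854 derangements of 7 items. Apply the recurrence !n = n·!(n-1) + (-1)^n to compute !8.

14833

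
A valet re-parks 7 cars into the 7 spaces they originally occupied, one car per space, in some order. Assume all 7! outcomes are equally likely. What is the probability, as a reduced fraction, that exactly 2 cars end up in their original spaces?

11/60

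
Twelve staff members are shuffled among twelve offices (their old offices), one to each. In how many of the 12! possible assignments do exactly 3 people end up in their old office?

29369120

Choose which 3 of the 12 are fixed: C(12,3) = 220.
The other 9 form a derangement: !9 = 133496.
Total: 220 × 133496 = 29369120.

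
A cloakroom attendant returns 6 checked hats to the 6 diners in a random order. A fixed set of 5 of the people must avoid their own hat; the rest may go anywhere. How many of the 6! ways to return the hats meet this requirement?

Inclusion-exclusion on the 5 forbidden self-matches:
Σ_{j=0}^{5} (-1)^j C(5,j)(6-j)!
= C(5,0)·6! - C(5,1)·5! + C(5,2)·4! - C(5,3)·3! + C(5,4)·2! - C(5,5)·1!
= 720 - 600 + 240 - 60 + 10 - 1
= 309

309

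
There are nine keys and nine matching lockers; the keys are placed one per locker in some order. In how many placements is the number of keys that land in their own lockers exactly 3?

22260

Choose which 3 of the 9 are fixed: C(9,3) = 84.
The remaining 6 must be deranged: !6 = 265.
Total: 84 × 265 = 22260.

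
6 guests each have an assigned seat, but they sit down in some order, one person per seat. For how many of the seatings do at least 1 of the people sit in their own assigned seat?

# with exactly i fixed is C(6,i)·!(6-i); sum over i=1..6:
  i=1: C(6,1)·!5 = 6·44 = 264
  i=2: C(6,2)·!4 = 15·9 = 135
  i=3: C(6,3)·!3 = 20·2 = 40
  i=4: C(6,4)·!2 = 15·1 = 15
  i=5: C(6,5)·!1 = 6·0 = 0
  i=6: C(6,6)·!0 = 1·1 = 1
Total = 455.

455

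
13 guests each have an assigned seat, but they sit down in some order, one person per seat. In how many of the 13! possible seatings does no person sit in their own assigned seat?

Use !n = (n-1)(!(n-1) + !(n-2)).
!13 = 12·(176214841 + 14684570) = 12·190899411 = 2290792932

2290792932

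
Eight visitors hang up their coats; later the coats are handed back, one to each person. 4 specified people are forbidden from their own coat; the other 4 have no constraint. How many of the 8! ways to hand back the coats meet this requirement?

Let A_j be the event that the j-th constrained one is fixed. By inclusion-exclusion over the 4 events:
Σ_{j=0}^{4} (-1)^j C(4,j)(8-j)!
= C(4,0)·8! - C(4,1)·7! + C(4,2)·6! - C(4,3)·5! + C(4,4)·4!
= 40320 - 20160 + 4320 - 480 + 24
= 24024

24024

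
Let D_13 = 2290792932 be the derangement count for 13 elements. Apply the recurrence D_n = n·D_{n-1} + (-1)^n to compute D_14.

32071101049

D_14 = 14·2290792932 + 1 = 32071101049.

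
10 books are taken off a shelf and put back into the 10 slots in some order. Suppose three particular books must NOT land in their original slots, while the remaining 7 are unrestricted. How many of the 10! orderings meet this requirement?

Inclusion-exclusion on the 3 forbidden self-matches:
Σ_{j=0}^{3} (-1)^j C(3,j)(10-j)!
= C(3,0)·10! - C(3,1)·9! + C(3,2)·8! - C(3,3)·7!
= 3628800 - 1088640 + 120960 - 5040
= 2656080

2656080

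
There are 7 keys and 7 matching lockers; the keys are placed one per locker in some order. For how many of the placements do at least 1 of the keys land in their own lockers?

# with exactly i fixed is C(7,i)·!(7-i); sum over i=1..7:
  i=1: C(7,1)·!6 = 7·265 = 1855
  i=2: C(7,2)·!5 = 21·44 = 924
  i=3: C(7,3)·!4 = 35·9 = 315
  i=4: C(7,4)·!3 = 35·2 = 70
  i=5: C(7,5)·!2 = 21·1 = 21
  i=6: C(7,6)·!1 = 7·0 = 0
  i=7: C(7,7)·!0 = 1·1 = 1
Total = 3186.

3186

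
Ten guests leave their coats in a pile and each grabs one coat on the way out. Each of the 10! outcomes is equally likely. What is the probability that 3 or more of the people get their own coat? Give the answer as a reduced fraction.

145697/1814400

Favorable outcomes: Σ_{i≥3} C(10,i)·!(10-i) = 120·1854 + 210·265 + 252·44 + 210·9 + 120·2 + 45·1 + 10·0 + 1·1 = 291394.
Total outcomes: 10! = 3628800.
Probability = 291394/3628800 = 145697/1814400.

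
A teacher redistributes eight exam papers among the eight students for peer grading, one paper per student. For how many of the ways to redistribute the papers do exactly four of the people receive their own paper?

630

Choose which 4 of the 8 are fixed: C(8,4) = 70.
The other 4 form a derangement: !4 = 9.
Total: 70 × 9 = 630.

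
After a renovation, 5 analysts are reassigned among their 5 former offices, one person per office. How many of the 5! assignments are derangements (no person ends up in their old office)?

44

Recurrence: !5 = 5·!4 + (-1)^5.
!5 = 5·9 - 1 = 44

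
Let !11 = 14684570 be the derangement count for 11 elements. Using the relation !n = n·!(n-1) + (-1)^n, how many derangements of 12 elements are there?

176214841

!12 = 12·14684570 + 1 = 176214841.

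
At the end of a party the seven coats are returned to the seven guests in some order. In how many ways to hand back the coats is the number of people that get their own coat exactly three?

Pick the 3 fixed positions: C(7,3) = 35 ways.
The other 4 form a derangement: !4 = 9.
Total: 35 × 9 = 315.

315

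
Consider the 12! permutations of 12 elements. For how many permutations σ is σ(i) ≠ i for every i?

176214841

Use !n = n·!(n-1) + (-1)^n.
!12 = 12·14684570 + 1 = 176214841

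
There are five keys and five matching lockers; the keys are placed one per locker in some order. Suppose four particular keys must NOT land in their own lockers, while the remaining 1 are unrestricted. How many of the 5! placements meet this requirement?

53

Inclusion-exclusion on the 4 forbidden self-matches:
Σ_{j=0}^{4} (-1)^j C(4,j)(5-j)!
= C(4,0)·5! - C(4,1)·4! + C(4,2)·3! - C(4,3)·2! + C(4,4)·1!
= 120 - 96 + 36 - 8 + 1
= 53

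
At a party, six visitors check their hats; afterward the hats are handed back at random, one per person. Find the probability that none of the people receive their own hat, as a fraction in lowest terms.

Favorable outcomes: !6 = 265.
Total outcomes: 6! = 720.
Probability = 265/720 = 53/144.

53/144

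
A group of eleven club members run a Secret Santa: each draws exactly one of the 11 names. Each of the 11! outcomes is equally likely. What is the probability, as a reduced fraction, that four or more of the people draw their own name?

378967/19958400

Favorable outcomes: Σ_{i≥4} C(11,i)·!(11-i) = 330·1854 + 462·265 + 462·44 + 330·9 + 165·2 + 55·1 + 11·0 + 1·1 = 757934.
Total outcomes: 11! = 39916800.
Probability = 757934/39916800 = 378967/19958400.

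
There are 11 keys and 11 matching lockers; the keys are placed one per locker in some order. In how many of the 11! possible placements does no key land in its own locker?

14684570

The subfactorial !11 = [11!/e] (nearest integer).
11! = 39916800, and 39916800/e ≈ 14684570.08, so !11 = 14684570.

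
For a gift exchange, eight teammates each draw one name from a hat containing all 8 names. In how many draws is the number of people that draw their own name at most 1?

29665

Sum C(8,i)·!(8-i) for i = 0..1:
  i=0: C(8,0)·!8 = 1·14833 = 14833
  i=1: C(8,1)·!7 = 8·1854 = 14832
Total = 29665.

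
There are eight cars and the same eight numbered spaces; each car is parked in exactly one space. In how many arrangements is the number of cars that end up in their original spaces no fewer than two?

10655

Sum C(8,i)·!(8-i) for i = 2..8:
  i=2: C(8,2)·!6 = 28·265 = 7420
  i=3: C(8,3)·!5 = 56·44 = 2464
  i=4: C(8,4)·!4 = 70·9 = 630
  i=5: C(8,5)·!3 = 56·2 = 112
  i=6: C(8,6)·!2 = 28·1 = 28
  i=7: C(8,7)·!1 = 8·0 = 0
  i=8: C(8,8)·!0 = 1·1 = 1
Total = 10655.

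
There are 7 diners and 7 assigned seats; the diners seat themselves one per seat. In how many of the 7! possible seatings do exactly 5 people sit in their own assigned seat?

Choose which 5 of the 7 are fixed: C(7,5) = 21.
The remaining 2 must be deranged: !2 = 1.
Total: 21 × 1 = 21.

21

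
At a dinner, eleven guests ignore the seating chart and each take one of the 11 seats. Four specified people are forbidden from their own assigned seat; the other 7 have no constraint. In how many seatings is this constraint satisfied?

Let A_j be the event that the j-th constrained one is fixed. By inclusion-exclusion over the 4 events:
Σ_{j=0}^{4} (-1)^j C(4,j)(11-j)!
= C(4,0)·11! - C(4,1)·10! + C(4,2)·9! - C(4,3)·8! + C(4,4)·7!
= 39916800 - 14515200 + 2177280 - 161280 + 5040
= 27422640

27422640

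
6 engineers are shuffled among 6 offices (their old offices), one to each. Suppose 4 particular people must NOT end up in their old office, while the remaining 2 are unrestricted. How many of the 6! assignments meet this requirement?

Let A_j be the event that the j-th constrained one is fixed. By inclusion-exclusion over the 4 events:
Σ_{j=0}^{4} (-1)^j C(4,j)(6-j)!
= C(4,0)·6! - C(4,1)·5! + C(4,2)·4! - C(4,3)·3! + C(4,4)·2!
= 720 - 480 + 144 - 24 + 2
= 362

362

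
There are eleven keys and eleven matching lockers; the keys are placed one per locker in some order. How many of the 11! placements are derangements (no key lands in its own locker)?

Recurrence: !11 = 10·(!10 + !9).
!11 = 10·(1334961 + 133496) = 10·1468457 = 14684570

14684570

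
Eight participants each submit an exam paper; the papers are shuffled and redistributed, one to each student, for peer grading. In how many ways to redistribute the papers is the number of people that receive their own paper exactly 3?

2464

Choose which 3 of the 8 are fixed: C(8,3) = 56.
The other 5 form a derangement: !5 = 44.
Total: 56 × 44 = 2464.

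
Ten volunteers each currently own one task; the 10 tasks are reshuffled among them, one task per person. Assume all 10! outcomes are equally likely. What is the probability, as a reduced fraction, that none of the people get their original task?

16481/44800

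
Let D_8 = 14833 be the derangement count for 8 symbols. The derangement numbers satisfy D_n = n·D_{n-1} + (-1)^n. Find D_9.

133496

D_9 = 9·14833 - 1 = 133496.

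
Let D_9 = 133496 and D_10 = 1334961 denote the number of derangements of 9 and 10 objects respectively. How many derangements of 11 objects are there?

14684570

D_11 = (11-1)·(D_10 + D_9) = 10·(1334961 + 133496) = 10·1468457 = 14684570.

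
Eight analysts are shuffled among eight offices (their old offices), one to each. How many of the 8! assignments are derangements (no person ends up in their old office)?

14833

The number of derangements of 8 is !8 = Σ_{k=0}^{8} (-1)^k·8!/k!
= 8! - 8!/1! + 8!/2! - 8!/3! + 8!/4! - 8!/5! + 8!/6! - 8!/7! + 8!/8!
= 40320 - 40320 + 20160 - 6720 + 1680 - 336 + 56 - 8 + 1
= 14833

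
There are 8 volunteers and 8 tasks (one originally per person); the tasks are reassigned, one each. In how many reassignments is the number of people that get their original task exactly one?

14832

Pick the single fixed position: C(8,1) = 8 ways.
The remaining 7 must be deranged: !7 = 1854.
Total: 8 × 1854 = 14832.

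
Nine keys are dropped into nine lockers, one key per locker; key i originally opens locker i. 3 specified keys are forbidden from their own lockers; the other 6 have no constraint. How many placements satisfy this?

256320

Let A_j be the event that the j-th constrained one is fixed. By inclusion-exclusion over the 3 events:
Σ_{j=0}^{3} (-1)^j C(3,j)(9-j)!
= C(3,0)·9! - C(3,1)·8! + C(3,2)·7! - C(3,3)·6!
= 362880 - 120960 + 15120 - 720
= 256320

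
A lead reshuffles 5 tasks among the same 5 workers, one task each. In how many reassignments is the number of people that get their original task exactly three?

10

Choose which 3 of the 5 are fixed: C(5,3) = 10.
The other 2 form a derangement: !2 = 1.
Total: 10 × 1 = 10.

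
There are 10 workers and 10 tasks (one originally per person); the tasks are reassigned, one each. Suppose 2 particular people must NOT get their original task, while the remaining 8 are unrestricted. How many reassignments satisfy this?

2943360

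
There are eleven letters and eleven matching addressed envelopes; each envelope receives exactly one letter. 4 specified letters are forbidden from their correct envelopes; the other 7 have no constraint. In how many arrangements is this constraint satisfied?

27422640

Inclusion-exclusion on the 4 forbidden self-matches:
Σ_{j=0}^{4} (-1)^j C(4,j)(11-j)!
= C(4,0)·11! - C(4,1)·10! + C(4,2)·9! - C(4,3)·8! + C(4,4)·7!
= 39916800 - 14515200 + 2177280 - 161280 + 5040
= 27422640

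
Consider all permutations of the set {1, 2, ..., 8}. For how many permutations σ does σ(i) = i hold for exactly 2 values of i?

7420

Choose which 2 of the 8 are fixed: C(8,2) = 28.
The remaining 6 must be deranged: !6 = 265.
Total: 28 × 265 = 7420.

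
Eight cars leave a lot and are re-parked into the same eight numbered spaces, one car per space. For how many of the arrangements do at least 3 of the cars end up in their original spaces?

3235

Sum C(8,i)·!(8-i) for i = 3..8:
  i=3: C(8,3)·!5 = 56·44 = 2464
  i=4: C(8,4)·!4 = 70·9 = 630
  i=5: C(8,5)·!3 = 56·2 = 112
  i=6: C(8,6)·!2 = 28·1 = 28
  i=7: C(8,7)·!1 = 8·0 = 0
  i=8: C(8,8)·!0 = 1·1 = 1
Total = 3235.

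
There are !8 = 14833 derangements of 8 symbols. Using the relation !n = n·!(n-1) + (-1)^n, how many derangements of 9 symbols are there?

!9 = 9·14833 - 1 = 133496.

133496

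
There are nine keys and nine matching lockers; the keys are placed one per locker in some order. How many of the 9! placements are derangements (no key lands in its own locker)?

By inclusion-exclusion, !9 = Σ (-1)^k · 9!/k! for k=0..9
= 9! - 9!/1! + 9!/2! - 9!/3! + 9!/4! - 9!/5! + 9!/6! - 9!/7! + 9!/8! - 9!/9!
= 362880 - 362880 + 181440 - 60480 + 15120 - 3024 + 504 - 72 + 9 - 1
= 133496

133496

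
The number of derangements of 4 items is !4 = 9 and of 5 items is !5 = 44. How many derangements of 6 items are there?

!6 = (6-1)·(!5 + !4) = 5·(44 + 9) = 5·53 = 265.

265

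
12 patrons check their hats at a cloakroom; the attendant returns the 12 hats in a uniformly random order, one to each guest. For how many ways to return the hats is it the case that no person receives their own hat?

Recurrence: !12 = 11·(!11 + !10).
!12 = 11·(14684570 + 1334961) = 11·16019531 = 176214841

176214841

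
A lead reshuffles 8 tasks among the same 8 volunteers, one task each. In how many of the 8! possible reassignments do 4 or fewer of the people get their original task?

# with exactly i fixed is C(8,i)·!(8-i); sum over i=0..4:
  i=0: C(8,0)·!8 = 1·14833 = 14833
  i=1: C(8,1)·!7 = 8·1854 = 14832
  i=2: C(8,2)·!6 = 28·265 = 7420
  i=3: C(8,3)·!5 = 56·44 = 2464
  i=4: C(8,4)·!4 = 70·9 = 630
Total = 40179.

40179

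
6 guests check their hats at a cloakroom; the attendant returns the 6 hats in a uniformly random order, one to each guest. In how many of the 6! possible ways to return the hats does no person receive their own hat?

265

Recurrence: !6 = 6·!5 + (-1)^6.
!6 = 6·44 + 1 = 265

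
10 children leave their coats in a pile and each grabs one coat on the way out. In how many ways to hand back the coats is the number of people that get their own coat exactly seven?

240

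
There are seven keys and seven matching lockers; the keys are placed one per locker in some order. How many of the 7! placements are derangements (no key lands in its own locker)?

By inclusion-exclusion, !7 = Σ (-1)^k · 7!/k! for k=0..7
= 7! - 7!/1! + 7!/2! - 7!/3! + 7!/4! - 7!/5! + 7!/6! - 7!/7!
= 5040 - 5040 + 2520 - 840 + 210 - 42 + 7 - 1
= 1854

1854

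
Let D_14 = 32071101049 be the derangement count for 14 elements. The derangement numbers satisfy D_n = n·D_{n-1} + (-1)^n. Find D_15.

D_15 = 15·32071101049 - 1 = 481066515734.

481066515734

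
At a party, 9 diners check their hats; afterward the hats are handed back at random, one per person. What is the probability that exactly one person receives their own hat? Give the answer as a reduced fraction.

2119/5760

Favorable outcomes: C(9,1)·!8 = 9·14833 = 133497.
Total outcomes: 9! = 362880.
Probability = 133497/362880 = 2119/5760.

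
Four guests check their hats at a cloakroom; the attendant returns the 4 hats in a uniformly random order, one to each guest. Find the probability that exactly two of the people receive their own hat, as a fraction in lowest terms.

Favorable outcomes: C(4,2)·!2 = 6·1 = 6.
Total outcomes: 4! = 24.
Probability = 6/24 = 1/4.

1/4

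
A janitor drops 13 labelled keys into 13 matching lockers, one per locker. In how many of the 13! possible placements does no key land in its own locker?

2290792932

The number of derangements of 13 is !13 = Σ_{k=0}^{13} (-1)^k·13!/k!
= 13! - 13!/1! + 13!/2! - 13!/3! + 13!/4! - 13!/5! + 13!/6! - 13!/7! + 13!/8! - 13!/9! + 13!/10! - 13!/11! + 13!/12! - 13!/13!
= 6227020800 - 6227020800 + 3113510400 - 1037836800 + 259459200 - 51891840 + 8648640 - 1235520 + 154440 - 17160 + 1716 - 156 + 13 - 1
= 2290792932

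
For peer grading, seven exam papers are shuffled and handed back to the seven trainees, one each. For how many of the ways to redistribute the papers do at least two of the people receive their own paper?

1331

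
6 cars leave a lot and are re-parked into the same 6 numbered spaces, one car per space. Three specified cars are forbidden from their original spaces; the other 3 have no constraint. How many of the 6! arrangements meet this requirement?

Let A_j be the event that the j-th constrained one is fixed. By inclusion-exclusion over the 3 events:
Σ_{j=0}^{3} (-1)^j C(3,j)(6-j)!
= C(3,0)·6! - C(3,1)·5! + C(3,2)·4! - C(3,3)·3!
= 720 - 360 + 72 - 6
= 426

426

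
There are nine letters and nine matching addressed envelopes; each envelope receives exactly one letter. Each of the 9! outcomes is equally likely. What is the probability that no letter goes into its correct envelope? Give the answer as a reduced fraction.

16687/45360

Favorable outcomes: !9 = 133496.
Total outcomes: 9! = 362880.
Probability = 133496/362880 = 16687/45360.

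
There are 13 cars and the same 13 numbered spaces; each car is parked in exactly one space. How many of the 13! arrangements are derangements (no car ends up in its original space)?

The subfactorial !13 = [13!/e] (nearest integer).
13! = 6227020800, and 6227020800/e ≈ 2290792932.07, so !13 = 2290792932.

2290792932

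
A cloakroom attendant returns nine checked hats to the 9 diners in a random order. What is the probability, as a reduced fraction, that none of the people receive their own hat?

Favorable outcomes: !9 = 133496.
Total outcomes: 9! = 362880.
Probability = 133496/362880 = 16687/45360.

16687/45360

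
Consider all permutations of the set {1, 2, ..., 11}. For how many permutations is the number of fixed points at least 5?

146114

# with exactly i fixed is C(11,i)·!(11-i); sum over i=5..11:
  i=5: C(11,5)·!6 = 462·265 = 122430
  i=6: C(11,6)·!5 = 462·44 = 20328
  i=7: C(11,7)·!4 = 330·9 = 2970
  i=8: C(11,8)·!3 = 165·2 = 330
  i=9: C(11,9)·!2 = 55·1 = 55
  i=10: C(11,10)·!1 = 11·0 = 0
  i=11: C(11,11)·!0 = 1·1 = 1
Total = 146114.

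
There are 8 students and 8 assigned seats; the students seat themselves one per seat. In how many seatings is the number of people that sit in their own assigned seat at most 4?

40179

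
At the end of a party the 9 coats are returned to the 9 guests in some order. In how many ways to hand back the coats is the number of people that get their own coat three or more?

29143

# with exactly i fixed is C(9,i)·!(9-i); sum over i=3..9:
  i=3: C(9,3)·!6 = 84·265 = 22260
  i=4: C(9,4)·!5 = 126·44 = 5544
  i=5: C(9,5)·!4 = 126·9 = 1134
  i=6: C(9,6)·!3 = 84·2 = 168
  i=7: C(9,7)·!2 = 36·1 = 36
  i=8: C(9,8)·!1 = 9·0 = 0
  i=9: C(9,9)·!0 = 1·1 = 1
Total = 29143.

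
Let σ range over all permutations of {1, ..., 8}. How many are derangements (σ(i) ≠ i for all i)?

14833

Use !n = n·!(n-1) + (-1)^n.
!8 = 8·1854 + 1 = 14833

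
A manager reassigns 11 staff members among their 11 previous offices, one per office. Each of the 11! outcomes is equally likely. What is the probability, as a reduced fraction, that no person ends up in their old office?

1468457/3991680

Favorable outcomes: !11 = 14684570.
Total outcomes: 11! = 39916800.
Probability = 14684570/39916800 = 1468457/3991680.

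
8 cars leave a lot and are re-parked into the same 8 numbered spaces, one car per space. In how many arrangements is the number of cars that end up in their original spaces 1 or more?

25487

# with exactly i fixed is C(8,i)·!(8-i); sum over i=1..8:
  i=1: C(8,1)·!7 = 8·1854 = 14832
  i=2: C(8,2)·!6 = 28·265 = 7420
  i=3: C(8,3)·!5 = 56·44 = 2464
  i=4: C(8,4)·!4 = 70·9 = 630
  i=5: C(8,5)·!3 = 56·2 = 112
  i=6: C(8,6)·!2 = 28·1 = 28
  i=7: C(8,7)·!1 = 8·0 = 0
  i=8: C(8,8)·!0 = 1·1 = 1
Total = 25487.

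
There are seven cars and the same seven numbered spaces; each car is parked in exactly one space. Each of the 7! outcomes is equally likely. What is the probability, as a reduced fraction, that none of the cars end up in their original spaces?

Favorable outcomes: !7 = 1854.
Total outcomes: 7! = 5040.
Probability = 1854/5040 = 103/280.

103/280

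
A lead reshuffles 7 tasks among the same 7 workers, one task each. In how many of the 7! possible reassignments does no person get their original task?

!7 = 7! · Σ_{k=0}^{7} (-1)^k/k!
= 7! - 7!/1! + 7!/2! - 7!/3! + 7!/4! - 7!/5! + 7!/6! - 7!/7!
= 5040 - 5040 + 2520 - 840 + 210 - 42 + 7 - 1
= 1854

1854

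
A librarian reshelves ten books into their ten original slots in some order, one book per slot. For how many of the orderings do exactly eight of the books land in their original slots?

Pick the 8 fixed positions: C(10,8) = 45 ways.
The remaining 2 must be deranged: !2 = 1.
Total: 45 × 1 = 45.

45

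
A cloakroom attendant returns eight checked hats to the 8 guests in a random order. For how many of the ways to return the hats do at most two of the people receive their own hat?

Sum C(8,i)·!(8-i) for i = 0..2:
  i=0: C(8,0)·!8 = 1·14833 = 14833
  i=1: C(8,1)·!7 = 8·1854 = 14832
  i=2: C(8,2)·!6 = 28·265 = 7420
Total = 37085.

37085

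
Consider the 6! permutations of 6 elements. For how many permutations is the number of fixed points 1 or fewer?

529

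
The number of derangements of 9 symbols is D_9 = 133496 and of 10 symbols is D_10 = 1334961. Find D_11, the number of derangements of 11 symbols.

14684570

D_11 = (11-1)·(D_10 + D_9) = 10·(1334961 + 133496) = 10·1468457 = 14684570.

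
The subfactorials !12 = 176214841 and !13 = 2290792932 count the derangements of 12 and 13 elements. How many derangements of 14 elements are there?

!14 = (14-1)·(!13 + !12) = 13·(2290792932 + 176214841) = 13·2467007773 = 32071101049.

32071101049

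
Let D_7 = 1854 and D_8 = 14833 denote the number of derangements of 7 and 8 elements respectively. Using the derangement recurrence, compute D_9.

133496

D_9 = (9-1)·(D_8 + D_7) = 8·(14833 + 1854) = 8·16687 = 133496.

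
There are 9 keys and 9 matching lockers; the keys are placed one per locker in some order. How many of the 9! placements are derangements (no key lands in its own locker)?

133496

Recurrence: !9 = 8·(!8 + !7).
!9 = 8·(14833 + 1854) = 8·16687 = 133496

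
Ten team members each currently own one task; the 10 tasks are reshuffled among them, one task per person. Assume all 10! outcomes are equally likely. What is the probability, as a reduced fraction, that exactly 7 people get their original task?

1/15120

Favorable outcomes: C(10,7)·!3 = 120·2 = 240.
Total outcomes: 10! = 3628800.
Probability = 240/3628800 = 1/15120.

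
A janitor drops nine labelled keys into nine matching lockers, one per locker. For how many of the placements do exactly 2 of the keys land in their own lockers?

Pick the 2 fixed positions: C(9,2) = 36 ways.
The other 7 form a derangement: !7 = 1854.
Total: 36 × 1854 = 66744.

66744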